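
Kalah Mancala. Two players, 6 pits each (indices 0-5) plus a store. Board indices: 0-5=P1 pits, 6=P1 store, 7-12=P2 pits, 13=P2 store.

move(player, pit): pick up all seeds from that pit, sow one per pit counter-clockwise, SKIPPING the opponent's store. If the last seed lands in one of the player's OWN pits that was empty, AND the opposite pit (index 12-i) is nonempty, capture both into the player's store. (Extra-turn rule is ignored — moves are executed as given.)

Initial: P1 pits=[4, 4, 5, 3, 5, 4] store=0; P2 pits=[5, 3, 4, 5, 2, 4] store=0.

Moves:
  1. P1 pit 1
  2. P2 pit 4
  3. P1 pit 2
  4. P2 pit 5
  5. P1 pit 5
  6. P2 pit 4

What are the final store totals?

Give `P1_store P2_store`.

Answer: 2 8

Derivation:
Move 1: P1 pit1 -> P1=[4,0,6,4,6,5](0) P2=[5,3,4,5,2,4](0)
Move 2: P2 pit4 -> P1=[4,0,6,4,6,5](0) P2=[5,3,4,5,0,5](1)
Move 3: P1 pit2 -> P1=[4,0,0,5,7,6](1) P2=[6,4,4,5,0,5](1)
Move 4: P2 pit5 -> P1=[5,1,1,6,7,6](1) P2=[6,4,4,5,0,0](2)
Move 5: P1 pit5 -> P1=[5,1,1,6,7,0](2) P2=[7,5,5,6,1,0](2)
Move 6: P2 pit4 -> P1=[0,1,1,6,7,0](2) P2=[7,5,5,6,0,0](8)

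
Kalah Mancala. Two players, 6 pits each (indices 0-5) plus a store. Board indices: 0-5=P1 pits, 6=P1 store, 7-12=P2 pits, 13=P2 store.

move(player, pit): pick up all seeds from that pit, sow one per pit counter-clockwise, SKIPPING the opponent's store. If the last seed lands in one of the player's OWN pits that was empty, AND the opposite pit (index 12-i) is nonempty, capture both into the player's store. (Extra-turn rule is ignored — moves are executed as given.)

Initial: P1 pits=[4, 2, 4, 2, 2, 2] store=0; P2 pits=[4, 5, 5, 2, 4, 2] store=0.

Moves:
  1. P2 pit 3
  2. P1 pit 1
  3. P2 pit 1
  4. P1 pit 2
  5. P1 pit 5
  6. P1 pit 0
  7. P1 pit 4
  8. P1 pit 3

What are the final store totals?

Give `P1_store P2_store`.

Answer: 4 1

Derivation:
Move 1: P2 pit3 -> P1=[4,2,4,2,2,2](0) P2=[4,5,5,0,5,3](0)
Move 2: P1 pit1 -> P1=[4,0,5,3,2,2](0) P2=[4,5,5,0,5,3](0)
Move 3: P2 pit1 -> P1=[4,0,5,3,2,2](0) P2=[4,0,6,1,6,4](1)
Move 4: P1 pit2 -> P1=[4,0,0,4,3,3](1) P2=[5,0,6,1,6,4](1)
Move 5: P1 pit5 -> P1=[4,0,0,4,3,0](2) P2=[6,1,6,1,6,4](1)
Move 6: P1 pit0 -> P1=[0,1,1,5,4,0](2) P2=[6,1,6,1,6,4](1)
Move 7: P1 pit4 -> P1=[0,1,1,5,0,1](3) P2=[7,2,6,1,6,4](1)
Move 8: P1 pit3 -> P1=[0,1,1,0,1,2](4) P2=[8,3,6,1,6,4](1)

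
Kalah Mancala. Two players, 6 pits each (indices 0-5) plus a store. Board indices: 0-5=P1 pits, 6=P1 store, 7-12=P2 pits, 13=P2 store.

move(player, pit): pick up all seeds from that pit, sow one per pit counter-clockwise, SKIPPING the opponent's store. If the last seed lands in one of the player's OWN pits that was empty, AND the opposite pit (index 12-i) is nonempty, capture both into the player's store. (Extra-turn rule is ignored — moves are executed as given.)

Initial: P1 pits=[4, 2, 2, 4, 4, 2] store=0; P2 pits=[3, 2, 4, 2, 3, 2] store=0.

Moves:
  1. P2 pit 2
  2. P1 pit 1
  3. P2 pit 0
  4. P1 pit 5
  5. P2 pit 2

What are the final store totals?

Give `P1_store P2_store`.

Move 1: P2 pit2 -> P1=[4,2,2,4,4,2](0) P2=[3,2,0,3,4,3](1)
Move 2: P1 pit1 -> P1=[4,0,3,5,4,2](0) P2=[3,2,0,3,4,3](1)
Move 3: P2 pit0 -> P1=[4,0,3,5,4,2](0) P2=[0,3,1,4,4,3](1)
Move 4: P1 pit5 -> P1=[4,0,3,5,4,0](1) P2=[1,3,1,4,4,3](1)
Move 5: P2 pit2 -> P1=[4,0,3,5,4,0](1) P2=[1,3,0,5,4,3](1)

Answer: 1 1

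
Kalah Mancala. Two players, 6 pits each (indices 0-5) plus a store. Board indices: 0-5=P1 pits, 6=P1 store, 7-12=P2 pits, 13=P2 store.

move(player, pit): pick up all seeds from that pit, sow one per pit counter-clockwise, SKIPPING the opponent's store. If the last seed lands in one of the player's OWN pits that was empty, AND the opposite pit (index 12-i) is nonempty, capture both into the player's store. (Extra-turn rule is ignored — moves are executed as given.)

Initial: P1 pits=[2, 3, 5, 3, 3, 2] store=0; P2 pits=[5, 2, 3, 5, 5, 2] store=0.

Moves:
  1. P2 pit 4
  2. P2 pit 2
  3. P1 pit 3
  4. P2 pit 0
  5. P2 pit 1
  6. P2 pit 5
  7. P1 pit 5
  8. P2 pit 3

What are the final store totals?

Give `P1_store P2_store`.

Answer: 2 3

Derivation:
Move 1: P2 pit4 -> P1=[3,4,6,3,3,2](0) P2=[5,2,3,5,0,3](1)
Move 2: P2 pit2 -> P1=[3,4,6,3,3,2](0) P2=[5,2,0,6,1,4](1)
Move 3: P1 pit3 -> P1=[3,4,6,0,4,3](1) P2=[5,2,0,6,1,4](1)
Move 4: P2 pit0 -> P1=[3,4,6,0,4,3](1) P2=[0,3,1,7,2,5](1)
Move 5: P2 pit1 -> P1=[3,4,6,0,4,3](1) P2=[0,0,2,8,3,5](1)
Move 6: P2 pit5 -> P1=[4,5,7,1,4,3](1) P2=[0,0,2,8,3,0](2)
Move 7: P1 pit5 -> P1=[4,5,7,1,4,0](2) P2=[1,1,2,8,3,0](2)
Move 8: P2 pit3 -> P1=[5,6,8,2,5,0](2) P2=[1,1,2,0,4,1](3)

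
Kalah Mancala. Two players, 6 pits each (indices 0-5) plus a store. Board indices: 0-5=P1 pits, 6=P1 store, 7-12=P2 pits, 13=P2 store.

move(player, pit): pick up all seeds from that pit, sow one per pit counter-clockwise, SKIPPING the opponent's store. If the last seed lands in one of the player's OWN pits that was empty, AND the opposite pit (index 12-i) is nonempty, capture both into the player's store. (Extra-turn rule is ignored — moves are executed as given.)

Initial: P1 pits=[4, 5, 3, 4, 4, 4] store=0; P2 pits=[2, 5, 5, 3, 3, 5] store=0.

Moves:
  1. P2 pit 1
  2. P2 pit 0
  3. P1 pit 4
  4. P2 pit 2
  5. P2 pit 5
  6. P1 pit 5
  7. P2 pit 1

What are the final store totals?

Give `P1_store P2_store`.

Move 1: P2 pit1 -> P1=[4,5,3,4,4,4](0) P2=[2,0,6,4,4,6](1)
Move 2: P2 pit0 -> P1=[4,5,3,4,4,4](0) P2=[0,1,7,4,4,6](1)
Move 3: P1 pit4 -> P1=[4,5,3,4,0,5](1) P2=[1,2,7,4,4,6](1)
Move 4: P2 pit2 -> P1=[5,6,4,4,0,5](1) P2=[1,2,0,5,5,7](2)
Move 5: P2 pit5 -> P1=[6,7,5,5,1,6](1) P2=[1,2,0,5,5,0](3)
Move 6: P1 pit5 -> P1=[6,7,5,5,1,0](2) P2=[2,3,1,6,6,0](3)
Move 7: P2 pit1 -> P1=[6,7,5,5,1,0](2) P2=[2,0,2,7,7,0](3)

Answer: 2 3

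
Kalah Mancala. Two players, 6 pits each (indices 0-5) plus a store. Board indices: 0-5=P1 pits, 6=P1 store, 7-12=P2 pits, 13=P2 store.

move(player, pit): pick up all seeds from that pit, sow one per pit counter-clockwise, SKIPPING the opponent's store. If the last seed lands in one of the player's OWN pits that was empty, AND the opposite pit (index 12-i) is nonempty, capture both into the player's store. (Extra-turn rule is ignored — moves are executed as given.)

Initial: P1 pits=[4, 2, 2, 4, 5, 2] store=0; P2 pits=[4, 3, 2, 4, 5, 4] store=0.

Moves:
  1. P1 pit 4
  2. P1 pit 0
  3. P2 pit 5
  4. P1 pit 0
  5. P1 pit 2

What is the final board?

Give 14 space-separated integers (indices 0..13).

Answer: 0 5 0 6 1 4 7 5 0 3 4 5 0 1

Derivation:
Move 1: P1 pit4 -> P1=[4,2,2,4,0,3](1) P2=[5,4,3,4,5,4](0)
Move 2: P1 pit0 -> P1=[0,3,3,5,0,3](6) P2=[5,0,3,4,5,4](0)
Move 3: P2 pit5 -> P1=[1,4,4,5,0,3](6) P2=[5,0,3,4,5,0](1)
Move 4: P1 pit0 -> P1=[0,5,4,5,0,3](6) P2=[5,0,3,4,5,0](1)
Move 5: P1 pit2 -> P1=[0,5,0,6,1,4](7) P2=[5,0,3,4,5,0](1)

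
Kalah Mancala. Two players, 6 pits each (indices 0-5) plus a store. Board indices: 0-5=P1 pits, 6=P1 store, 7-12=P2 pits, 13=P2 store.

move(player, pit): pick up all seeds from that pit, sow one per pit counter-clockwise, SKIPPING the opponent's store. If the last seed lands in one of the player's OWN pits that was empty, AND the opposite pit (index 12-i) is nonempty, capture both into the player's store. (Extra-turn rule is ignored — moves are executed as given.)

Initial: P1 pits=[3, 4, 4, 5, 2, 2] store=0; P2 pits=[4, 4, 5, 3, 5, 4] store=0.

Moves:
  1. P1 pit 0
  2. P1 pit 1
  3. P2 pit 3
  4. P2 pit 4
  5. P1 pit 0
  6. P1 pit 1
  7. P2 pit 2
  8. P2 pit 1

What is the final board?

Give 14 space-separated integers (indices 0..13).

Answer: 1 0 8 9 3 3 1 4 0 1 2 2 8 3

Derivation:
Move 1: P1 pit0 -> P1=[0,5,5,6,2,2](0) P2=[4,4,5,3,5,4](0)
Move 2: P1 pit1 -> P1=[0,0,6,7,3,3](1) P2=[4,4,5,3,5,4](0)
Move 3: P2 pit3 -> P1=[0,0,6,7,3,3](1) P2=[4,4,5,0,6,5](1)
Move 4: P2 pit4 -> P1=[1,1,7,8,3,3](1) P2=[4,4,5,0,0,6](2)
Move 5: P1 pit0 -> P1=[0,2,7,8,3,3](1) P2=[4,4,5,0,0,6](2)
Move 6: P1 pit1 -> P1=[0,0,8,9,3,3](1) P2=[4,4,5,0,0,6](2)
Move 7: P2 pit2 -> P1=[1,0,8,9,3,3](1) P2=[4,4,0,1,1,7](3)
Move 8: P2 pit1 -> P1=[1,0,8,9,3,3](1) P2=[4,0,1,2,2,8](3)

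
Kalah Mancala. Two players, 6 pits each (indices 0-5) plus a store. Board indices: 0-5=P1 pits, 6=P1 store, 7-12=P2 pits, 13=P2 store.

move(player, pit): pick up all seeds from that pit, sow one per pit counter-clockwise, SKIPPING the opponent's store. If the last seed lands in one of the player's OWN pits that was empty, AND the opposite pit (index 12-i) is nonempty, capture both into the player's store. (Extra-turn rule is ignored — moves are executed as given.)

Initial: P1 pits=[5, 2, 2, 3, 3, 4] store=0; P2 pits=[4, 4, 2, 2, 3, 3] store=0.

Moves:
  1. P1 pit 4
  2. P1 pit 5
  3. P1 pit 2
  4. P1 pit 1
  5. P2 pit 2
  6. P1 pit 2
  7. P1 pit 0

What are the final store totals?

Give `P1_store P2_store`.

Move 1: P1 pit4 -> P1=[5,2,2,3,0,5](1) P2=[5,4,2,2,3,3](0)
Move 2: P1 pit5 -> P1=[5,2,2,3,0,0](2) P2=[6,5,3,3,3,3](0)
Move 3: P1 pit2 -> P1=[5,2,0,4,0,0](8) P2=[6,0,3,3,3,3](0)
Move 4: P1 pit1 -> P1=[5,0,1,5,0,0](8) P2=[6,0,3,3,3,3](0)
Move 5: P2 pit2 -> P1=[5,0,1,5,0,0](8) P2=[6,0,0,4,4,4](0)
Move 6: P1 pit2 -> P1=[5,0,0,6,0,0](8) P2=[6,0,0,4,4,4](0)
Move 7: P1 pit0 -> P1=[0,1,1,7,1,0](15) P2=[0,0,0,4,4,4](0)

Answer: 15 0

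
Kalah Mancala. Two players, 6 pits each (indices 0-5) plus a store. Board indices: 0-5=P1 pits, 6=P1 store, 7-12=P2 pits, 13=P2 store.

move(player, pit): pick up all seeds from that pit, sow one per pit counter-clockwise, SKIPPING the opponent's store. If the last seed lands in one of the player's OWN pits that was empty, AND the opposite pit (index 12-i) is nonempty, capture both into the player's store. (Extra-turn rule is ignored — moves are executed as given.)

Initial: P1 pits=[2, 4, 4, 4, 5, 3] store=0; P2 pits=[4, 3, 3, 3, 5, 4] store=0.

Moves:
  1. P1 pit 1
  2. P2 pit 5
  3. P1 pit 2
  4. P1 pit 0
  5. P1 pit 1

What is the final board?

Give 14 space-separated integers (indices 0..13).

Answer: 0 0 2 8 7 5 1 5 4 3 3 5 0 1

Derivation:
Move 1: P1 pit1 -> P1=[2,0,5,5,6,4](0) P2=[4,3,3,3,5,4](0)
Move 2: P2 pit5 -> P1=[3,1,6,5,6,4](0) P2=[4,3,3,3,5,0](1)
Move 3: P1 pit2 -> P1=[3,1,0,6,7,5](1) P2=[5,4,3,3,5,0](1)
Move 4: P1 pit0 -> P1=[0,2,1,7,7,5](1) P2=[5,4,3,3,5,0](1)
Move 5: P1 pit1 -> P1=[0,0,2,8,7,5](1) P2=[5,4,3,3,5,0](1)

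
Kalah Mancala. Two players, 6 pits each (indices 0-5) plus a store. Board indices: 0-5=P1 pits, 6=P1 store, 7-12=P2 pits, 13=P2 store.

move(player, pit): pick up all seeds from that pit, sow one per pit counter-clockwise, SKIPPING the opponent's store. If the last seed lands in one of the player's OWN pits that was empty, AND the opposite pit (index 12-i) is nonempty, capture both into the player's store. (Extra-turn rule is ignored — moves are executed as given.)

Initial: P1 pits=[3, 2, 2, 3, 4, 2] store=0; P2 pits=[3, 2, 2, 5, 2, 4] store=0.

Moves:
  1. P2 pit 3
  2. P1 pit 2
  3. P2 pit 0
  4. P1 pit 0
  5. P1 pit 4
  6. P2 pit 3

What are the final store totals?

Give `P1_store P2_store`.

Answer: 1 1

Derivation:
Move 1: P2 pit3 -> P1=[4,3,2,3,4,2](0) P2=[3,2,2,0,3,5](1)
Move 2: P1 pit2 -> P1=[4,3,0,4,5,2](0) P2=[3,2,2,0,3,5](1)
Move 3: P2 pit0 -> P1=[4,3,0,4,5,2](0) P2=[0,3,3,1,3,5](1)
Move 4: P1 pit0 -> P1=[0,4,1,5,6,2](0) P2=[0,3,3,1,3,5](1)
Move 5: P1 pit4 -> P1=[0,4,1,5,0,3](1) P2=[1,4,4,2,3,5](1)
Move 6: P2 pit3 -> P1=[0,4,1,5,0,3](1) P2=[1,4,4,0,4,6](1)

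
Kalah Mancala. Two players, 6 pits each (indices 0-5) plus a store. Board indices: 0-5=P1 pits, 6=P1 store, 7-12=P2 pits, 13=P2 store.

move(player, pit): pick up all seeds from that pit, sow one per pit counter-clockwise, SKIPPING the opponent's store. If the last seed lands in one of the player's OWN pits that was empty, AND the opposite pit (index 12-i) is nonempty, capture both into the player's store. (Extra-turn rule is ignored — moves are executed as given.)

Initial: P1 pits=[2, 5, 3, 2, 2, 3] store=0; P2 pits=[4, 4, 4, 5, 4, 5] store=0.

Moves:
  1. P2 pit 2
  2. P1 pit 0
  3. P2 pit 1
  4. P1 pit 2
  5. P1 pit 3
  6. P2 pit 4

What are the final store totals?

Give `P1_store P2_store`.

Answer: 2 2

Derivation:
Move 1: P2 pit2 -> P1=[2,5,3,2,2,3](0) P2=[4,4,0,6,5,6](1)
Move 2: P1 pit0 -> P1=[0,6,4,2,2,3](0) P2=[4,4,0,6,5,6](1)
Move 3: P2 pit1 -> P1=[0,6,4,2,2,3](0) P2=[4,0,1,7,6,7](1)
Move 4: P1 pit2 -> P1=[0,6,0,3,3,4](1) P2=[4,0,1,7,6,7](1)
Move 5: P1 pit3 -> P1=[0,6,0,0,4,5](2) P2=[4,0,1,7,6,7](1)
Move 6: P2 pit4 -> P1=[1,7,1,1,4,5](2) P2=[4,0,1,7,0,8](2)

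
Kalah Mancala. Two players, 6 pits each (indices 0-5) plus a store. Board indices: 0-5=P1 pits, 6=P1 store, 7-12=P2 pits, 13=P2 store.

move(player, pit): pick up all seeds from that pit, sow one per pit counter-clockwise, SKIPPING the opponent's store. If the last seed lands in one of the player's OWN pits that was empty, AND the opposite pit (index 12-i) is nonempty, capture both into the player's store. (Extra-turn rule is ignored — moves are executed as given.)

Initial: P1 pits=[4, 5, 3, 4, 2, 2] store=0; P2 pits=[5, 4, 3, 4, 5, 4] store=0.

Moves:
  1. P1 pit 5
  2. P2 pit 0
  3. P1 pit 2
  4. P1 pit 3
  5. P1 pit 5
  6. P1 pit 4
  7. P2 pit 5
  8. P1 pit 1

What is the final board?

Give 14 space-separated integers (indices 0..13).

Move 1: P1 pit5 -> P1=[4,5,3,4,2,0](1) P2=[6,4,3,4,5,4](0)
Move 2: P2 pit0 -> P1=[4,5,3,4,2,0](1) P2=[0,5,4,5,6,5](1)
Move 3: P1 pit2 -> P1=[4,5,0,5,3,1](1) P2=[0,5,4,5,6,5](1)
Move 4: P1 pit3 -> P1=[4,5,0,0,4,2](2) P2=[1,6,4,5,6,5](1)
Move 5: P1 pit5 -> P1=[4,5,0,0,4,0](3) P2=[2,6,4,5,6,5](1)
Move 6: P1 pit4 -> P1=[4,5,0,0,0,1](4) P2=[3,7,4,5,6,5](1)
Move 7: P2 pit5 -> P1=[5,6,1,1,0,1](4) P2=[3,7,4,5,6,0](2)
Move 8: P1 pit1 -> P1=[5,0,2,2,1,2](5) P2=[4,7,4,5,6,0](2)

Answer: 5 0 2 2 1 2 5 4 7 4 5 6 0 2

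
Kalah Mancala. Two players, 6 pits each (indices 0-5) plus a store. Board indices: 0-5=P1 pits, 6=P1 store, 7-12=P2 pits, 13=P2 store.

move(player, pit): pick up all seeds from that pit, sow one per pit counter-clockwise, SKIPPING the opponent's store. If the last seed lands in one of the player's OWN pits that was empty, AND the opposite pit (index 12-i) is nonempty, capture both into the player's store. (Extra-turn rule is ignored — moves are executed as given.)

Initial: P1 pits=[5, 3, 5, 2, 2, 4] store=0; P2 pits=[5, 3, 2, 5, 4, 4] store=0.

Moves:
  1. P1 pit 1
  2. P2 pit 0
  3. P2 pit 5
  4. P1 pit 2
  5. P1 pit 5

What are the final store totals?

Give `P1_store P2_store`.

Move 1: P1 pit1 -> P1=[5,0,6,3,3,4](0) P2=[5,3,2,5,4,4](0)
Move 2: P2 pit0 -> P1=[5,0,6,3,3,4](0) P2=[0,4,3,6,5,5](0)
Move 3: P2 pit5 -> P1=[6,1,7,4,3,4](0) P2=[0,4,3,6,5,0](1)
Move 4: P1 pit2 -> P1=[6,1,0,5,4,5](1) P2=[1,5,4,6,5,0](1)
Move 5: P1 pit5 -> P1=[6,1,0,5,4,0](2) P2=[2,6,5,7,5,0](1)

Answer: 2 1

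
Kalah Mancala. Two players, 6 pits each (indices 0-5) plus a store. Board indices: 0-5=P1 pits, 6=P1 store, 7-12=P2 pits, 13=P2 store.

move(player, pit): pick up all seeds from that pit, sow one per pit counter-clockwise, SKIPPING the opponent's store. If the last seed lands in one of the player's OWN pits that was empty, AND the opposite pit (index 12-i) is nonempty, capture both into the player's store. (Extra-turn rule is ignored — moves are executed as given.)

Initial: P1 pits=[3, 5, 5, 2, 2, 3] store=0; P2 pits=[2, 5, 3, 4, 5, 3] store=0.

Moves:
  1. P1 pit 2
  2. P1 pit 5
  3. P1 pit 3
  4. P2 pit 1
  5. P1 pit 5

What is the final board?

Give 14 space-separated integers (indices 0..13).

Answer: 4 5 0 0 4 0 4 4 0 5 5 6 4 1

Derivation:
Move 1: P1 pit2 -> P1=[3,5,0,3,3,4](1) P2=[3,5,3,4,5,3](0)
Move 2: P1 pit5 -> P1=[3,5,0,3,3,0](2) P2=[4,6,4,4,5,3](0)
Move 3: P1 pit3 -> P1=[3,5,0,0,4,1](3) P2=[4,6,4,4,5,3](0)
Move 4: P2 pit1 -> P1=[4,5,0,0,4,1](3) P2=[4,0,5,5,6,4](1)
Move 5: P1 pit5 -> P1=[4,5,0,0,4,0](4) P2=[4,0,5,5,6,4](1)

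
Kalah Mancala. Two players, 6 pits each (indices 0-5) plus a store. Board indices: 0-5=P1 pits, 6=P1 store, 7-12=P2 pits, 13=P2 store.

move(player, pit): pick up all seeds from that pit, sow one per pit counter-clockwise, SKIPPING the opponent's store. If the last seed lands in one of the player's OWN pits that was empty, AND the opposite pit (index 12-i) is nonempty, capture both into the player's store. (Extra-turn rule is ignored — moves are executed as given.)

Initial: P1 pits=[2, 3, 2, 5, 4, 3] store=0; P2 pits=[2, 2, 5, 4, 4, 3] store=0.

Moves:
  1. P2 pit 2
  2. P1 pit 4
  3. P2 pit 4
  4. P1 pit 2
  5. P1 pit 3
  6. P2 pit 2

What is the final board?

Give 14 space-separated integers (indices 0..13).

Answer: 4 4 0 0 2 6 2 4 4 0 6 0 5 2

Derivation:
Move 1: P2 pit2 -> P1=[3,3,2,5,4,3](0) P2=[2,2,0,5,5,4](1)
Move 2: P1 pit4 -> P1=[3,3,2,5,0,4](1) P2=[3,3,0,5,5,4](1)
Move 3: P2 pit4 -> P1=[4,4,3,5,0,4](1) P2=[3,3,0,5,0,5](2)
Move 4: P1 pit2 -> P1=[4,4,0,6,1,5](1) P2=[3,3,0,5,0,5](2)
Move 5: P1 pit3 -> P1=[4,4,0,0,2,6](2) P2=[4,4,1,5,0,5](2)
Move 6: P2 pit2 -> P1=[4,4,0,0,2,6](2) P2=[4,4,0,6,0,5](2)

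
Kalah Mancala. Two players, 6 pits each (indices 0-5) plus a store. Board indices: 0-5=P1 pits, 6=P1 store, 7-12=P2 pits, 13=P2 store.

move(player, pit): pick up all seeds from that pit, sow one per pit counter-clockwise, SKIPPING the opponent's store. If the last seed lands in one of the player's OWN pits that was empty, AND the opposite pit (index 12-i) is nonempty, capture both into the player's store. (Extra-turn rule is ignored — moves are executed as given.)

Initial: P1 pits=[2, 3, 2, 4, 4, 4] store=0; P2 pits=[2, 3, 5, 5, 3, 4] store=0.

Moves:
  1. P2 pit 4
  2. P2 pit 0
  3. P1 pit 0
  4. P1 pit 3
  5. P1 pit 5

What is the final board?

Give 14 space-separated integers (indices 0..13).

Answer: 0 4 3 0 5 0 2 2 6 7 6 0 5 1

Derivation:
Move 1: P2 pit4 -> P1=[3,3,2,4,4,4](0) P2=[2,3,5,5,0,5](1)
Move 2: P2 pit0 -> P1=[3,3,2,4,4,4](0) P2=[0,4,6,5,0,5](1)
Move 3: P1 pit0 -> P1=[0,4,3,5,4,4](0) P2=[0,4,6,5,0,5](1)
Move 4: P1 pit3 -> P1=[0,4,3,0,5,5](1) P2=[1,5,6,5,0,5](1)
Move 5: P1 pit5 -> P1=[0,4,3,0,5,0](2) P2=[2,6,7,6,0,5](1)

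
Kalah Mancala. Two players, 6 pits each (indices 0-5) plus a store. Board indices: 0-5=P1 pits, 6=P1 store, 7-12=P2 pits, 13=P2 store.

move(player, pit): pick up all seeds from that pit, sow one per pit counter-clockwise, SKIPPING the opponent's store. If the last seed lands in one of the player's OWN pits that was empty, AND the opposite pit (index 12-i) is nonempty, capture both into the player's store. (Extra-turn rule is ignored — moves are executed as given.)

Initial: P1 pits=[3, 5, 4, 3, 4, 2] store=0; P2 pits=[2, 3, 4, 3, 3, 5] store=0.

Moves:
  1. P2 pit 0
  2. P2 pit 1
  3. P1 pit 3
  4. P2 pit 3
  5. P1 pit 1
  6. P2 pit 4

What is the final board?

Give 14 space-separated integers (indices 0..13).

Move 1: P2 pit0 -> P1=[3,5,4,3,4,2](0) P2=[0,4,5,3,3,5](0)
Move 2: P2 pit1 -> P1=[3,5,4,3,4,2](0) P2=[0,0,6,4,4,6](0)
Move 3: P1 pit3 -> P1=[3,5,4,0,5,3](1) P2=[0,0,6,4,4,6](0)
Move 4: P2 pit3 -> P1=[4,5,4,0,5,3](1) P2=[0,0,6,0,5,7](1)
Move 5: P1 pit1 -> P1=[4,0,5,1,6,4](2) P2=[0,0,6,0,5,7](1)
Move 6: P2 pit4 -> P1=[5,1,6,1,6,4](2) P2=[0,0,6,0,0,8](2)

Answer: 5 1 6 1 6 4 2 0 0 6 0 0 8 2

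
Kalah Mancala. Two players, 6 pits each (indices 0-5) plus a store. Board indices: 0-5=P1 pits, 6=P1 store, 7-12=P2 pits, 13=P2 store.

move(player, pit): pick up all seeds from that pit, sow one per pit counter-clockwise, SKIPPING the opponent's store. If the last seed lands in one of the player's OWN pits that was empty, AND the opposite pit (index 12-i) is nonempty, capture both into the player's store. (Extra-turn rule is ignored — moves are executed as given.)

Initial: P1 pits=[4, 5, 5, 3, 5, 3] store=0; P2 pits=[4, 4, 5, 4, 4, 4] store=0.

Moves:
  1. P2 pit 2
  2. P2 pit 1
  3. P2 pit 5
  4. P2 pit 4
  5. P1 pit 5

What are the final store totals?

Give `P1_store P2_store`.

Answer: 1 3

Derivation:
Move 1: P2 pit2 -> P1=[5,5,5,3,5,3](0) P2=[4,4,0,5,5,5](1)
Move 2: P2 pit1 -> P1=[5,5,5,3,5,3](0) P2=[4,0,1,6,6,6](1)
Move 3: P2 pit5 -> P1=[6,6,6,4,6,3](0) P2=[4,0,1,6,6,0](2)
Move 4: P2 pit4 -> P1=[7,7,7,5,6,3](0) P2=[4,0,1,6,0,1](3)
Move 5: P1 pit5 -> P1=[7,7,7,5,6,0](1) P2=[5,1,1,6,0,1](3)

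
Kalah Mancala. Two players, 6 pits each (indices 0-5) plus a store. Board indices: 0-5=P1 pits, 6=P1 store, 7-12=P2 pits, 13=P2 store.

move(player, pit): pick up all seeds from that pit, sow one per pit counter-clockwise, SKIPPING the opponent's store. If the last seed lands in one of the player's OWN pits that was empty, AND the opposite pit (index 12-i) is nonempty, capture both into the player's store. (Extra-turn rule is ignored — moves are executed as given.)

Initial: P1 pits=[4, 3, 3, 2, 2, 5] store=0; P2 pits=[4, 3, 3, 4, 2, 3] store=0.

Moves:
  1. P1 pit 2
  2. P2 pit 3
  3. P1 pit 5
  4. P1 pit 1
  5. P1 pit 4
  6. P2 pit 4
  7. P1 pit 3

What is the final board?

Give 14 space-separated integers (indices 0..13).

Answer: 6 1 1 0 1 2 3 7 5 4 1 0 5 2

Derivation:
Move 1: P1 pit2 -> P1=[4,3,0,3,3,6](0) P2=[4,3,3,4,2,3](0)
Move 2: P2 pit3 -> P1=[5,3,0,3,3,6](0) P2=[4,3,3,0,3,4](1)
Move 3: P1 pit5 -> P1=[5,3,0,3,3,0](1) P2=[5,4,4,1,4,4](1)
Move 4: P1 pit1 -> P1=[5,0,1,4,4,0](1) P2=[5,4,4,1,4,4](1)
Move 5: P1 pit4 -> P1=[5,0,1,4,0,1](2) P2=[6,5,4,1,4,4](1)
Move 6: P2 pit4 -> P1=[6,1,1,4,0,1](2) P2=[6,5,4,1,0,5](2)
Move 7: P1 pit3 -> P1=[6,1,1,0,1,2](3) P2=[7,5,4,1,0,5](2)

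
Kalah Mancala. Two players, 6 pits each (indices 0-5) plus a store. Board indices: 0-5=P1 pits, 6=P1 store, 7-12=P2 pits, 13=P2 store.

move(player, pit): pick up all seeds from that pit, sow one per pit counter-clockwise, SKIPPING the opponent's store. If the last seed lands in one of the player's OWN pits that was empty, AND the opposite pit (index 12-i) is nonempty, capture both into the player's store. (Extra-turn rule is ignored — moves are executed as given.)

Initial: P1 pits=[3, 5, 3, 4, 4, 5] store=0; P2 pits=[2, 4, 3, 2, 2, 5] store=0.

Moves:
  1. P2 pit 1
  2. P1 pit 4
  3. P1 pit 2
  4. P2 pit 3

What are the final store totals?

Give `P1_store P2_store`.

Answer: 1 1

Derivation:
Move 1: P2 pit1 -> P1=[3,5,3,4,4,5](0) P2=[2,0,4,3,3,6](0)
Move 2: P1 pit4 -> P1=[3,5,3,4,0,6](1) P2=[3,1,4,3,3,6](0)
Move 3: P1 pit2 -> P1=[3,5,0,5,1,7](1) P2=[3,1,4,3,3,6](0)
Move 4: P2 pit3 -> P1=[3,5,0,5,1,7](1) P2=[3,1,4,0,4,7](1)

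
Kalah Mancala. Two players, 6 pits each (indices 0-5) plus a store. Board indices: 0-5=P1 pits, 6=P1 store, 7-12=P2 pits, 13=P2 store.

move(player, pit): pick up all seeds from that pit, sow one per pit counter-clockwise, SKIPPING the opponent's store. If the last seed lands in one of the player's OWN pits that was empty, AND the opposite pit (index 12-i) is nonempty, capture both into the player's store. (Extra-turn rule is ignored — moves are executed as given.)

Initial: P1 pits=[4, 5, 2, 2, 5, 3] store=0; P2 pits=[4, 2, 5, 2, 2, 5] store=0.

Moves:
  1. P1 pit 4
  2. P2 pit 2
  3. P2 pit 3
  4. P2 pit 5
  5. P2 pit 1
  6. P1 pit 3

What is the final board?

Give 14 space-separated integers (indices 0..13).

Answer: 6 7 3 0 2 6 2 5 0 1 1 5 0 3

Derivation:
Move 1: P1 pit4 -> P1=[4,5,2,2,0,4](1) P2=[5,3,6,2,2,5](0)
Move 2: P2 pit2 -> P1=[5,6,2,2,0,4](1) P2=[5,3,0,3,3,6](1)
Move 3: P2 pit3 -> P1=[5,6,2,2,0,4](1) P2=[5,3,0,0,4,7](2)
Move 4: P2 pit5 -> P1=[6,7,3,3,1,5](1) P2=[5,3,0,0,4,0](3)
Move 5: P2 pit1 -> P1=[6,7,3,3,1,5](1) P2=[5,0,1,1,5,0](3)
Move 6: P1 pit3 -> P1=[6,7,3,0,2,6](2) P2=[5,0,1,1,5,0](3)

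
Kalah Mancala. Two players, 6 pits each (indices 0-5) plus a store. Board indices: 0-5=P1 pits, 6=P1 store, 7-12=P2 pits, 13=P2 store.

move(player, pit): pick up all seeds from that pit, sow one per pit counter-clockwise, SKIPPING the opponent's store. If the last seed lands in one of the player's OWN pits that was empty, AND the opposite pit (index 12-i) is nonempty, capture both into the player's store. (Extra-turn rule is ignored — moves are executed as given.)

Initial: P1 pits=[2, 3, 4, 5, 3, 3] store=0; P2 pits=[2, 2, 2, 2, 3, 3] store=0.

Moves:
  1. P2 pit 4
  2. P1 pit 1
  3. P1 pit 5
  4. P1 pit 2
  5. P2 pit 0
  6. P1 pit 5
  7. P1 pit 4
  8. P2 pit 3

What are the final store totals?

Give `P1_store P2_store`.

Answer: 4 2

Derivation:
Move 1: P2 pit4 -> P1=[3,3,4,5,3,3](0) P2=[2,2,2,2,0,4](1)
Move 2: P1 pit1 -> P1=[3,0,5,6,4,3](0) P2=[2,2,2,2,0,4](1)
Move 3: P1 pit5 -> P1=[3,0,5,6,4,0](1) P2=[3,3,2,2,0,4](1)
Move 4: P1 pit2 -> P1=[3,0,0,7,5,1](2) P2=[4,3,2,2,0,4](1)
Move 5: P2 pit0 -> P1=[3,0,0,7,5,1](2) P2=[0,4,3,3,1,4](1)
Move 6: P1 pit5 -> P1=[3,0,0,7,5,0](3) P2=[0,4,3,3,1,4](1)
Move 7: P1 pit4 -> P1=[3,0,0,7,0,1](4) P2=[1,5,4,3,1,4](1)
Move 8: P2 pit3 -> P1=[3,0,0,7,0,1](4) P2=[1,5,4,0,2,5](2)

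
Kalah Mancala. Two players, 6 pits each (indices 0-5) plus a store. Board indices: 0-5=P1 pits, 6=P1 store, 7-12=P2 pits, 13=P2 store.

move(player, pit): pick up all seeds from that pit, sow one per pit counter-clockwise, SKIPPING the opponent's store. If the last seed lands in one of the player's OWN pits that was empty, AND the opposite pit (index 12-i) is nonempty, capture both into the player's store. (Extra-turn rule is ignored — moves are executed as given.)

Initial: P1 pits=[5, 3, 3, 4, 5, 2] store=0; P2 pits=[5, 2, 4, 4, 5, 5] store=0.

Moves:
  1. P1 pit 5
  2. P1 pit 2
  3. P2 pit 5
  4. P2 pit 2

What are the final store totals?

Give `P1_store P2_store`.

Answer: 8 2

Derivation:
Move 1: P1 pit5 -> P1=[5,3,3,4,5,0](1) P2=[6,2,4,4,5,5](0)
Move 2: P1 pit2 -> P1=[5,3,0,5,6,0](8) P2=[0,2,4,4,5,5](0)
Move 3: P2 pit5 -> P1=[6,4,1,6,6,0](8) P2=[0,2,4,4,5,0](1)
Move 4: P2 pit2 -> P1=[6,4,1,6,6,0](8) P2=[0,2,0,5,6,1](2)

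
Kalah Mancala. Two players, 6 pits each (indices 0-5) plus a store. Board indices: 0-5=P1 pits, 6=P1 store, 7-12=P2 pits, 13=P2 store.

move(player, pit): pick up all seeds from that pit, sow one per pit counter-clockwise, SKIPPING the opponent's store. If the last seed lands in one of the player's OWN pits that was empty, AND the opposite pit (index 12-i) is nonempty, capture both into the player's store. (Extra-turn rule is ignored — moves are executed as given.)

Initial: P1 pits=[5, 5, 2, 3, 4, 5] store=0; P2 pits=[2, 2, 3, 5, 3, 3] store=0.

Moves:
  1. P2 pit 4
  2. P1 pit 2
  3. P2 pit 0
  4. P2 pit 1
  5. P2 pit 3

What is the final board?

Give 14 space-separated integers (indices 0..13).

Answer: 7 1 1 4 5 5 0 0 0 5 0 1 5 8

Derivation:
Move 1: P2 pit4 -> P1=[6,5,2,3,4,5](0) P2=[2,2,3,5,0,4](1)
Move 2: P1 pit2 -> P1=[6,5,0,4,5,5](0) P2=[2,2,3,5,0,4](1)
Move 3: P2 pit0 -> P1=[6,5,0,4,5,5](0) P2=[0,3,4,5,0,4](1)
Move 4: P2 pit1 -> P1=[6,0,0,4,5,5](0) P2=[0,0,5,6,0,4](7)
Move 5: P2 pit3 -> P1=[7,1,1,4,5,5](0) P2=[0,0,5,0,1,5](8)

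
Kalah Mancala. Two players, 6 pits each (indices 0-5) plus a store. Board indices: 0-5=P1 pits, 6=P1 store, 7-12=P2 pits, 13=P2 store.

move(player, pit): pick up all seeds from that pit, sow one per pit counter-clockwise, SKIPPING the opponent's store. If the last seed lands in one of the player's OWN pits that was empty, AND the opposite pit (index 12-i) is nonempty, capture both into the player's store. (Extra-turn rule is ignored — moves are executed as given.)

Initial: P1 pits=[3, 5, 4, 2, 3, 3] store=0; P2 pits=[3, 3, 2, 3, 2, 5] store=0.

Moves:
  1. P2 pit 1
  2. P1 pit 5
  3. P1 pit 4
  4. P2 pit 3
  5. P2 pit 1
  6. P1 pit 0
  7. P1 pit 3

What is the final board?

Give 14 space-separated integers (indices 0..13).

Move 1: P2 pit1 -> P1=[3,5,4,2,3,3](0) P2=[3,0,3,4,3,5](0)
Move 2: P1 pit5 -> P1=[3,5,4,2,3,0](1) P2=[4,1,3,4,3,5](0)
Move 3: P1 pit4 -> P1=[3,5,4,2,0,1](2) P2=[5,1,3,4,3,5](0)
Move 4: P2 pit3 -> P1=[4,5,4,2,0,1](2) P2=[5,1,3,0,4,6](1)
Move 5: P2 pit1 -> P1=[4,5,4,2,0,1](2) P2=[5,0,4,0,4,6](1)
Move 6: P1 pit0 -> P1=[0,6,5,3,1,1](2) P2=[5,0,4,0,4,6](1)
Move 7: P1 pit3 -> P1=[0,6,5,0,2,2](3) P2=[5,0,4,0,4,6](1)

Answer: 0 6 5 0 2 2 3 5 0 4 0 4 6 1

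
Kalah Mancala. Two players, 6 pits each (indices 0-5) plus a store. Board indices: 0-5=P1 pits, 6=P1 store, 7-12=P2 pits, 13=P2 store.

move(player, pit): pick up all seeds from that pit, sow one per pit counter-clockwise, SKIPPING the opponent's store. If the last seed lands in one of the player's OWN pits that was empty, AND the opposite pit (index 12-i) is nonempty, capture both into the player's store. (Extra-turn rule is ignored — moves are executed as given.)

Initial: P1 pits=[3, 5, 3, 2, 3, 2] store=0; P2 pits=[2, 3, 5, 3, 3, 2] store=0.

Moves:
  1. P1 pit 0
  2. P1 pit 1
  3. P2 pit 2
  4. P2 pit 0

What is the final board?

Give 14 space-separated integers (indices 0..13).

Move 1: P1 pit0 -> P1=[0,6,4,3,3,2](0) P2=[2,3,5,3,3,2](0)
Move 2: P1 pit1 -> P1=[0,0,5,4,4,3](1) P2=[3,3,5,3,3,2](0)
Move 3: P2 pit2 -> P1=[1,0,5,4,4,3](1) P2=[3,3,0,4,4,3](1)
Move 4: P2 pit0 -> P1=[1,0,5,4,4,3](1) P2=[0,4,1,5,4,3](1)

Answer: 1 0 5 4 4 3 1 0 4 1 5 4 3 1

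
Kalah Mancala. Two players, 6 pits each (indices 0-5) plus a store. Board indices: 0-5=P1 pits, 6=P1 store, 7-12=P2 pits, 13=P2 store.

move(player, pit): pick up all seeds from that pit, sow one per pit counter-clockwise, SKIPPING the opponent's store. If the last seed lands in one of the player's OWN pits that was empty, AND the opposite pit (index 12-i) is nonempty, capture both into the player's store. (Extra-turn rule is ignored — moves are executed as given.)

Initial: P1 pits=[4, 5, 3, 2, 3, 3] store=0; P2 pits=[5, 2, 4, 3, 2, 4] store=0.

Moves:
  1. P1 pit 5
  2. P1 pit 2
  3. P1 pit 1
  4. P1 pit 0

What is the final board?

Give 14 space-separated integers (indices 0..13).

Move 1: P1 pit5 -> P1=[4,5,3,2,3,0](1) P2=[6,3,4,3,2,4](0)
Move 2: P1 pit2 -> P1=[4,5,0,3,4,0](8) P2=[0,3,4,3,2,4](0)
Move 3: P1 pit1 -> P1=[4,0,1,4,5,1](9) P2=[0,3,4,3,2,4](0)
Move 4: P1 pit0 -> P1=[0,1,2,5,6,1](9) P2=[0,3,4,3,2,4](0)

Answer: 0 1 2 5 6 1 9 0 3 4 3 2 4 0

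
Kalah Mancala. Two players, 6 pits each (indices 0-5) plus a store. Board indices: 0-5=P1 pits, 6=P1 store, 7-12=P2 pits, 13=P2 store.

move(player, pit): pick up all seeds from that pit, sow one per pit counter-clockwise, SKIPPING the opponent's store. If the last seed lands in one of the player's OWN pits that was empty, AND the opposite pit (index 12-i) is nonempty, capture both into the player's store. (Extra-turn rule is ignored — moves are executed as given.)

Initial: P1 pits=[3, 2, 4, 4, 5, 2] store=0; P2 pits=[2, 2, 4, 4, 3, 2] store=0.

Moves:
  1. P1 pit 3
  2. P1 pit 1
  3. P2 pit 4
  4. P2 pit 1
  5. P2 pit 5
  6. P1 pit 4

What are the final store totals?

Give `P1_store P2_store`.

Move 1: P1 pit3 -> P1=[3,2,4,0,6,3](1) P2=[3,2,4,4,3,2](0)
Move 2: P1 pit1 -> P1=[3,0,5,0,6,3](6) P2=[3,2,0,4,3,2](0)
Move 3: P2 pit4 -> P1=[4,0,5,0,6,3](6) P2=[3,2,0,4,0,3](1)
Move 4: P2 pit1 -> P1=[4,0,5,0,6,3](6) P2=[3,0,1,5,0,3](1)
Move 5: P2 pit5 -> P1=[5,1,5,0,6,3](6) P2=[3,0,1,5,0,0](2)
Move 6: P1 pit4 -> P1=[5,1,5,0,0,4](7) P2=[4,1,2,6,0,0](2)

Answer: 7 2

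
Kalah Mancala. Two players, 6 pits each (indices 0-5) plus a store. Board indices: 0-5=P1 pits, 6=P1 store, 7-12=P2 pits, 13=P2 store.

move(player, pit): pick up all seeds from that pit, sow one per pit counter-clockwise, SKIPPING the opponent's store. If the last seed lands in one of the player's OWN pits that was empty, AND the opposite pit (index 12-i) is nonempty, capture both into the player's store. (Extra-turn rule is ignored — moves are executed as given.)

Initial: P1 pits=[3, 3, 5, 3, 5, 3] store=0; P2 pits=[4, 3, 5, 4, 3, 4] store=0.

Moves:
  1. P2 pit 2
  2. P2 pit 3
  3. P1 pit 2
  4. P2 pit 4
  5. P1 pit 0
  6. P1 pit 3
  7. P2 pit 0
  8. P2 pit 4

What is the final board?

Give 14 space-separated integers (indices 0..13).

Answer: 0 6 2 0 8 6 3 0 5 1 1 0 9 4

Derivation:
Move 1: P2 pit2 -> P1=[4,3,5,3,5,3](0) P2=[4,3,0,5,4,5](1)
Move 2: P2 pit3 -> P1=[5,4,5,3,5,3](0) P2=[4,3,0,0,5,6](2)
Move 3: P1 pit2 -> P1=[5,4,0,4,6,4](1) P2=[5,3,0,0,5,6](2)
Move 4: P2 pit4 -> P1=[6,5,1,4,6,4](1) P2=[5,3,0,0,0,7](3)
Move 5: P1 pit0 -> P1=[0,6,2,5,7,5](2) P2=[5,3,0,0,0,7](3)
Move 6: P1 pit3 -> P1=[0,6,2,0,8,6](3) P2=[6,4,0,0,0,7](3)
Move 7: P2 pit0 -> P1=[0,6,2,0,8,6](3) P2=[0,5,1,1,1,8](4)
Move 8: P2 pit4 -> P1=[0,6,2,0,8,6](3) P2=[0,5,1,1,0,9](4)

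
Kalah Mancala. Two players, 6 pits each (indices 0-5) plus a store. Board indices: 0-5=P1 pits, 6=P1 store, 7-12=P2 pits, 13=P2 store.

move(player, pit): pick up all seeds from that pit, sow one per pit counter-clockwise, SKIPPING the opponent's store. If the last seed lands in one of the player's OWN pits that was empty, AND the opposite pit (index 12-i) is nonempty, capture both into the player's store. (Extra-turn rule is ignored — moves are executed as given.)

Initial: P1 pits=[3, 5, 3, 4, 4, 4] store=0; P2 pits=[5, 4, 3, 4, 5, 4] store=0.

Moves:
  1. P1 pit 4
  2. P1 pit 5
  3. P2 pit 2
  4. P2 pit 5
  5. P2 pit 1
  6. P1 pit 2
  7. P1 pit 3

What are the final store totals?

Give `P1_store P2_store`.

Answer: 4 3

Derivation:
Move 1: P1 pit4 -> P1=[3,5,3,4,0,5](1) P2=[6,5,3,4,5,4](0)
Move 2: P1 pit5 -> P1=[3,5,3,4,0,0](2) P2=[7,6,4,5,5,4](0)
Move 3: P2 pit2 -> P1=[3,5,3,4,0,0](2) P2=[7,6,0,6,6,5](1)
Move 4: P2 pit5 -> P1=[4,6,4,5,0,0](2) P2=[7,6,0,6,6,0](2)
Move 5: P2 pit1 -> P1=[5,6,4,5,0,0](2) P2=[7,0,1,7,7,1](3)
Move 6: P1 pit2 -> P1=[5,6,0,6,1,1](3) P2=[7,0,1,7,7,1](3)
Move 7: P1 pit3 -> P1=[5,6,0,0,2,2](4) P2=[8,1,2,7,7,1](3)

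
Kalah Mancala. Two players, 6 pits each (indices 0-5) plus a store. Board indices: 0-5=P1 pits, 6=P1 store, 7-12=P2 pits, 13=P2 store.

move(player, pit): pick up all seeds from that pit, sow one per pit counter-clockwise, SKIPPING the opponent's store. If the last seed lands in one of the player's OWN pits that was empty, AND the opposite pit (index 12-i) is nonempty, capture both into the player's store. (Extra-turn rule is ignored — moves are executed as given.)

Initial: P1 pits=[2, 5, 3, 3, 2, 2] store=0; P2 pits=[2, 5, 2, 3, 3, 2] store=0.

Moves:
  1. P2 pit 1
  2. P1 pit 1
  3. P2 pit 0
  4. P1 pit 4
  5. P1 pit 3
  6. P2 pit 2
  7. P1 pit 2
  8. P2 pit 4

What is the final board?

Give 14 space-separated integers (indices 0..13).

Answer: 3 1 1 1 2 6 4 2 1 0 5 0 5 3

Derivation:
Move 1: P2 pit1 -> P1=[2,5,3,3,2,2](0) P2=[2,0,3,4,4,3](1)
Move 2: P1 pit1 -> P1=[2,0,4,4,3,3](1) P2=[2,0,3,4,4,3](1)
Move 3: P2 pit0 -> P1=[2,0,4,4,3,3](1) P2=[0,1,4,4,4,3](1)
Move 4: P1 pit4 -> P1=[2,0,4,4,0,4](2) P2=[1,1,4,4,4,3](1)
Move 5: P1 pit3 -> P1=[2,0,4,0,1,5](3) P2=[2,1,4,4,4,3](1)
Move 6: P2 pit2 -> P1=[2,0,4,0,1,5](3) P2=[2,1,0,5,5,4](2)
Move 7: P1 pit2 -> P1=[2,0,0,1,2,6](4) P2=[2,1,0,5,5,4](2)
Move 8: P2 pit4 -> P1=[3,1,1,1,2,6](4) P2=[2,1,0,5,0,5](3)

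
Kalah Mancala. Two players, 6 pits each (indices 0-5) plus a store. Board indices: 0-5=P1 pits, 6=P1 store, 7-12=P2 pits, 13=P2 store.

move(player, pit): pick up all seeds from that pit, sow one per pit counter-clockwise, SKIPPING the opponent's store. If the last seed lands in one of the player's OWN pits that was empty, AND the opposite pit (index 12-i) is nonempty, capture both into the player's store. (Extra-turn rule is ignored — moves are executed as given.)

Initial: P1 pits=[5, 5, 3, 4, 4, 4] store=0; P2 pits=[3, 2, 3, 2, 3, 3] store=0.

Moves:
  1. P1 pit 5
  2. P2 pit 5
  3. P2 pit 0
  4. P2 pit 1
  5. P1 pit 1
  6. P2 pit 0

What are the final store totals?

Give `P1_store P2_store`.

Answer: 2 14

Derivation:
Move 1: P1 pit5 -> P1=[5,5,3,4,4,0](1) P2=[4,3,4,2,3,3](0)
Move 2: P2 pit5 -> P1=[6,6,3,4,4,0](1) P2=[4,3,4,2,3,0](1)
Move 3: P2 pit0 -> P1=[6,6,3,4,4,0](1) P2=[0,4,5,3,4,0](1)
Move 4: P2 pit1 -> P1=[0,6,3,4,4,0](1) P2=[0,0,6,4,5,0](8)
Move 5: P1 pit1 -> P1=[0,0,4,5,5,1](2) P2=[1,0,6,4,5,0](8)
Move 6: P2 pit0 -> P1=[0,0,4,5,0,1](2) P2=[0,0,6,4,5,0](14)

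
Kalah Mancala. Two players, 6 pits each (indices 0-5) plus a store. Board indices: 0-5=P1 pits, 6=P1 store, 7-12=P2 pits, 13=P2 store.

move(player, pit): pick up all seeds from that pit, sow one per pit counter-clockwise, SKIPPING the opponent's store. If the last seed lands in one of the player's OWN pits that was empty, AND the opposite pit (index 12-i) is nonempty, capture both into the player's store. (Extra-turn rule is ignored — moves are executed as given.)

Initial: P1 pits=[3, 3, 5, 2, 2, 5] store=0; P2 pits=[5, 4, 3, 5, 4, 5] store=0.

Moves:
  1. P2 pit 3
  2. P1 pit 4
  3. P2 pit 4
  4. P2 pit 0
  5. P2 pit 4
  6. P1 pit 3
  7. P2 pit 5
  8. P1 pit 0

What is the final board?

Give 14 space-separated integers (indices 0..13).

Move 1: P2 pit3 -> P1=[4,4,5,2,2,5](0) P2=[5,4,3,0,5,6](1)
Move 2: P1 pit4 -> P1=[4,4,5,2,0,6](1) P2=[5,4,3,0,5,6](1)
Move 3: P2 pit4 -> P1=[5,5,6,2,0,6](1) P2=[5,4,3,0,0,7](2)
Move 4: P2 pit0 -> P1=[5,5,6,2,0,6](1) P2=[0,5,4,1,1,8](2)
Move 5: P2 pit4 -> P1=[5,5,6,2,0,6](1) P2=[0,5,4,1,0,9](2)
Move 6: P1 pit3 -> P1=[5,5,6,0,1,7](1) P2=[0,5,4,1,0,9](2)
Move 7: P2 pit5 -> P1=[6,6,7,1,2,8](1) P2=[1,6,4,1,0,0](3)
Move 8: P1 pit0 -> P1=[0,7,8,2,3,9](2) P2=[1,6,4,1,0,0](3)

Answer: 0 7 8 2 3 9 2 1 6 4 1 0 0 3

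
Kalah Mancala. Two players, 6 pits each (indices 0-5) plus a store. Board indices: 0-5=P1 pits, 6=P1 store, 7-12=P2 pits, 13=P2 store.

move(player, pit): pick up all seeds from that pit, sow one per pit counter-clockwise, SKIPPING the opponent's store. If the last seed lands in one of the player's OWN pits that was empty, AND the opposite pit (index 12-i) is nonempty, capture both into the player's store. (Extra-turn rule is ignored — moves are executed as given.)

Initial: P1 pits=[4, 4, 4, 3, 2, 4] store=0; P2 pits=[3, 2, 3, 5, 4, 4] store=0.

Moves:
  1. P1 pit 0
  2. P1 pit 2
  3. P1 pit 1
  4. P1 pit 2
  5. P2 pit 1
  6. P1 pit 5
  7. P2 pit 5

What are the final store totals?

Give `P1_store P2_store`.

Answer: 3 1

Derivation:
Move 1: P1 pit0 -> P1=[0,5,5,4,3,4](0) P2=[3,2,3,5,4,4](0)
Move 2: P1 pit2 -> P1=[0,5,0,5,4,5](1) P2=[4,2,3,5,4,4](0)
Move 3: P1 pit1 -> P1=[0,0,1,6,5,6](2) P2=[4,2,3,5,4,4](0)
Move 4: P1 pit2 -> P1=[0,0,0,7,5,6](2) P2=[4,2,3,5,4,4](0)
Move 5: P2 pit1 -> P1=[0,0,0,7,5,6](2) P2=[4,0,4,6,4,4](0)
Move 6: P1 pit5 -> P1=[0,0,0,7,5,0](3) P2=[5,1,5,7,5,4](0)
Move 7: P2 pit5 -> P1=[1,1,1,7,5,0](3) P2=[5,1,5,7,5,0](1)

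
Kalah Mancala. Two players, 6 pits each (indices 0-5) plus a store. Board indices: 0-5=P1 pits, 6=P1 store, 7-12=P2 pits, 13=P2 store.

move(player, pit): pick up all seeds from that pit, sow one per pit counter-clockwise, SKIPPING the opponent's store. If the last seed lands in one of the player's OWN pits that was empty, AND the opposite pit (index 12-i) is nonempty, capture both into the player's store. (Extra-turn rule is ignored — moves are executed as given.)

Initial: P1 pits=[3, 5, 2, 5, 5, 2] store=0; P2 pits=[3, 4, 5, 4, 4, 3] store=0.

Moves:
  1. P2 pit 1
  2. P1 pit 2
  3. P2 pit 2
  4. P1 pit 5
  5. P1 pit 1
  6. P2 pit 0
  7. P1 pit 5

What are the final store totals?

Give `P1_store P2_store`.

Answer: 3 1

Derivation:
Move 1: P2 pit1 -> P1=[3,5,2,5,5,2](0) P2=[3,0,6,5,5,4](0)
Move 2: P1 pit2 -> P1=[3,5,0,6,6,2](0) P2=[3,0,6,5,5,4](0)
Move 3: P2 pit2 -> P1=[4,6,0,6,6,2](0) P2=[3,0,0,6,6,5](1)
Move 4: P1 pit5 -> P1=[4,6,0,6,6,0](1) P2=[4,0,0,6,6,5](1)
Move 5: P1 pit1 -> P1=[4,0,1,7,7,1](2) P2=[5,0,0,6,6,5](1)
Move 6: P2 pit0 -> P1=[4,0,1,7,7,1](2) P2=[0,1,1,7,7,6](1)
Move 7: P1 pit5 -> P1=[4,0,1,7,7,0](3) P2=[0,1,1,7,7,6](1)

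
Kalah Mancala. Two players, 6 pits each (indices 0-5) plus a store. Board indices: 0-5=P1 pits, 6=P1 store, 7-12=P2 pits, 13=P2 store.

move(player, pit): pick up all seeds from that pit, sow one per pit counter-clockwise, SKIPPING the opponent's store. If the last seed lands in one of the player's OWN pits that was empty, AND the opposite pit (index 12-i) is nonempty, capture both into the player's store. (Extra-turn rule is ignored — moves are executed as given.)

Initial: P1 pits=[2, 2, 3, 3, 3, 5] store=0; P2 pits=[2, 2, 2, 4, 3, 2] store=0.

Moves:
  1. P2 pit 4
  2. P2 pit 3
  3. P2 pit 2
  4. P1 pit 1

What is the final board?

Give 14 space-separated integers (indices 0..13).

Move 1: P2 pit4 -> P1=[3,2,3,3,3,5](0) P2=[2,2,2,4,0,3](1)
Move 2: P2 pit3 -> P1=[4,2,3,3,3,5](0) P2=[2,2,2,0,1,4](2)
Move 3: P2 pit2 -> P1=[4,2,3,3,3,5](0) P2=[2,2,0,1,2,4](2)
Move 4: P1 pit1 -> P1=[4,0,4,4,3,5](0) P2=[2,2,0,1,2,4](2)

Answer: 4 0 4 4 3 5 0 2 2 0 1 2 4 2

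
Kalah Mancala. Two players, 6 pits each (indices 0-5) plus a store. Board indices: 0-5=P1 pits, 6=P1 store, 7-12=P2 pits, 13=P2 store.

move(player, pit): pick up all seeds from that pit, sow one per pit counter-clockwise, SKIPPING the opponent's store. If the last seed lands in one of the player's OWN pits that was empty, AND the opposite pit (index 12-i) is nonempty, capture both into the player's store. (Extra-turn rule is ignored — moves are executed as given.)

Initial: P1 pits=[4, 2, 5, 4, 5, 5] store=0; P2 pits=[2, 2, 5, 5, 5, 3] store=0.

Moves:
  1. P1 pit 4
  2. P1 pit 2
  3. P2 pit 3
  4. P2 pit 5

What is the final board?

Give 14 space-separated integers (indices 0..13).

Answer: 6 4 1 5 1 7 2 4 3 6 0 6 0 2

Derivation:
Move 1: P1 pit4 -> P1=[4,2,5,4,0,6](1) P2=[3,3,6,5,5,3](0)
Move 2: P1 pit2 -> P1=[4,2,0,5,1,7](2) P2=[4,3,6,5,5,3](0)
Move 3: P2 pit3 -> P1=[5,3,0,5,1,7](2) P2=[4,3,6,0,6,4](1)
Move 4: P2 pit5 -> P1=[6,4,1,5,1,7](2) P2=[4,3,6,0,6,0](2)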